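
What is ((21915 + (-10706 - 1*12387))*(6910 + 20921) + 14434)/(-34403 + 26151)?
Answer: 8192621/2063 ≈ 3971.2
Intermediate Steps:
((21915 + (-10706 - 1*12387))*(6910 + 20921) + 14434)/(-34403 + 26151) = ((21915 + (-10706 - 12387))*27831 + 14434)/(-8252) = ((21915 - 23093)*27831 + 14434)*(-1/8252) = (-1178*27831 + 14434)*(-1/8252) = (-32784918 + 14434)*(-1/8252) = -32770484*(-1/8252) = 8192621/2063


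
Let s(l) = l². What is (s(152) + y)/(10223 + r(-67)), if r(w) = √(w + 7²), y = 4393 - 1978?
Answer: 260880737/104509747 - 76557*I*√2/104509747 ≈ 2.4962 - 0.001036*I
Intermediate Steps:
y = 2415
r(w) = √(49 + w) (r(w) = √(w + 49) = √(49 + w))
(s(152) + y)/(10223 + r(-67)) = (152² + 2415)/(10223 + √(49 - 67)) = (23104 + 2415)/(10223 + √(-18)) = 25519/(10223 + 3*I*√2)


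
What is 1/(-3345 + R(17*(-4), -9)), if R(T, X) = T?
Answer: -1/3413 ≈ -0.00029300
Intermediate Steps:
1/(-3345 + R(17*(-4), -9)) = 1/(-3345 + 17*(-4)) = 1/(-3345 - 68) = 1/(-3413) = -1/3413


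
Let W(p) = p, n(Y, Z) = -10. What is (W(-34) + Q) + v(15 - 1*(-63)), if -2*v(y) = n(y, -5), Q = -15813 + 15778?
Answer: -64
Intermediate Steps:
Q = -35
v(y) = 5 (v(y) = -½*(-10) = 5)
(W(-34) + Q) + v(15 - 1*(-63)) = (-34 - 35) + 5 = -69 + 5 = -64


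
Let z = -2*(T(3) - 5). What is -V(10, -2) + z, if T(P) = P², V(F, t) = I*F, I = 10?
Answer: -108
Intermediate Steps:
V(F, t) = 10*F
z = -8 (z = -2*(3² - 5) = -2*(9 - 5) = -2*4 = -8)
-V(10, -2) + z = -10*10 - 8 = -1*100 - 8 = -100 - 8 = -108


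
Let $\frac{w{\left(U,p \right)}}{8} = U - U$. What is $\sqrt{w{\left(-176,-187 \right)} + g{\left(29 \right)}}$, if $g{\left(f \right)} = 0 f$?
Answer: $0$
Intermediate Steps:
$g{\left(f \right)} = 0$
$w{\left(U,p \right)} = 0$ ($w{\left(U,p \right)} = 8 \left(U - U\right) = 8 \cdot 0 = 0$)
$\sqrt{w{\left(-176,-187 \right)} + g{\left(29 \right)}} = \sqrt{0 + 0} = \sqrt{0} = 0$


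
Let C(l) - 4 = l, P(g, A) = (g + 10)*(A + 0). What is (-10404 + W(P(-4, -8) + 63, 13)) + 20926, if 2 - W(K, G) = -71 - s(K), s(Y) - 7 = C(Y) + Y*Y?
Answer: 10846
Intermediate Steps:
P(g, A) = A*(10 + g) (P(g, A) = (10 + g)*A = A*(10 + g))
C(l) = 4 + l
s(Y) = 11 + Y + Y² (s(Y) = 7 + ((4 + Y) + Y*Y) = 7 + ((4 + Y) + Y²) = 7 + (4 + Y + Y²) = 11 + Y + Y²)
W(K, G) = 84 + K + K² (W(K, G) = 2 - (-71 - (11 + K + K²)) = 2 - (-71 + (-11 - K - K²)) = 2 - (-82 - K - K²) = 2 + (82 + K + K²) = 84 + K + K²)
(-10404 + W(P(-4, -8) + 63, 13)) + 20926 = (-10404 + (84 + (-8*(10 - 4) + 63) + (-8*(10 - 4) + 63)²)) + 20926 = (-10404 + (84 + (-8*6 + 63) + (-8*6 + 63)²)) + 20926 = (-10404 + (84 + (-48 + 63) + (-48 + 63)²)) + 20926 = (-10404 + (84 + 15 + 15²)) + 20926 = (-10404 + (84 + 15 + 225)) + 20926 = (-10404 + 324) + 20926 = -10080 + 20926 = 10846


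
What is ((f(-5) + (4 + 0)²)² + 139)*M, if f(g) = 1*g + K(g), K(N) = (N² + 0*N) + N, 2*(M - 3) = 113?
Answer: 65450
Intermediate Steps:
M = 119/2 (M = 3 + (½)*113 = 3 + 113/2 = 119/2 ≈ 59.500)
K(N) = N + N² (K(N) = (N² + 0) + N = N² + N = N + N²)
f(g) = g + g*(1 + g) (f(g) = 1*g + g*(1 + g) = g + g*(1 + g))
((f(-5) + (4 + 0)²)² + 139)*M = ((-5*(2 - 5) + (4 + 0)²)² + 139)*(119/2) = ((-5*(-3) + 4²)² + 139)*(119/2) = ((15 + 16)² + 139)*(119/2) = (31² + 139)*(119/2) = (961 + 139)*(119/2) = 1100*(119/2) = 65450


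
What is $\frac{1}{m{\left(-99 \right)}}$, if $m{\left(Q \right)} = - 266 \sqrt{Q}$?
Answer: $\frac{i \sqrt{11}}{8778} \approx 0.00037783 i$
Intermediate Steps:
$\frac{1}{m{\left(-99 \right)}} = \frac{1}{\left(-266\right) \sqrt{-99}} = \frac{1}{\left(-266\right) 3 i \sqrt{11}} = \frac{1}{\left(-798\right) i \sqrt{11}} = \frac{i \sqrt{11}}{8778}$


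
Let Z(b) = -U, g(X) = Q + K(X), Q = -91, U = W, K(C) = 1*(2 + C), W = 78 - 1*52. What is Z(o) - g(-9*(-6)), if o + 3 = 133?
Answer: 9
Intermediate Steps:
o = 130 (o = -3 + 133 = 130)
W = 26 (W = 78 - 52 = 26)
K(C) = 2 + C
U = 26
g(X) = -89 + X (g(X) = -91 + (2 + X) = -89 + X)
Z(b) = -26 (Z(b) = -1*26 = -26)
Z(o) - g(-9*(-6)) = -26 - (-89 - 9*(-6)) = -26 - (-89 + 54) = -26 - 1*(-35) = -26 + 35 = 9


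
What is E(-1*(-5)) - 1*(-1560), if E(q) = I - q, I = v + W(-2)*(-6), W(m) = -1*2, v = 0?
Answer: 1567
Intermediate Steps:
W(m) = -2
I = 12 (I = 0 - 2*(-6) = 0 + 12 = 12)
E(q) = 12 - q
E(-1*(-5)) - 1*(-1560) = (12 - (-1)*(-5)) - 1*(-1560) = (12 - 1*5) + 1560 = (12 - 5) + 1560 = 7 + 1560 = 1567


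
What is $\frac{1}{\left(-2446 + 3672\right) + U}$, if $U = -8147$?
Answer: $- \frac{1}{6921} \approx -0.00014449$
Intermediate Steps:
$\frac{1}{\left(-2446 + 3672\right) + U} = \frac{1}{\left(-2446 + 3672\right) - 8147} = \frac{1}{1226 - 8147} = \frac{1}{-6921} = - \frac{1}{6921}$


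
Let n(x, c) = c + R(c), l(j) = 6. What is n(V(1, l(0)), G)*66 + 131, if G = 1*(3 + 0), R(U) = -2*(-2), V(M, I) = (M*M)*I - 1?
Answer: 593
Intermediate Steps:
V(M, I) = -1 + I*M**2 (V(M, I) = M**2*I - 1 = I*M**2 - 1 = -1 + I*M**2)
R(U) = 4
G = 3 (G = 1*3 = 3)
n(x, c) = 4 + c (n(x, c) = c + 4 = 4 + c)
n(V(1, l(0)), G)*66 + 131 = (4 + 3)*66 + 131 = 7*66 + 131 = 462 + 131 = 593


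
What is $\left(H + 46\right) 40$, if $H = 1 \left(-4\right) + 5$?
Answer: $1880$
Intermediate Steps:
$H = 1$ ($H = -4 + 5 = 1$)
$\left(H + 46\right) 40 = \left(1 + 46\right) 40 = 47 \cdot 40 = 1880$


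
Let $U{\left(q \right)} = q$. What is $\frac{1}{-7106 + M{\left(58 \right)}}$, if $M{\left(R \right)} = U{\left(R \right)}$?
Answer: $- \frac{1}{7048} \approx -0.00014188$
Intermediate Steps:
$M{\left(R \right)} = R$
$\frac{1}{-7106 + M{\left(58 \right)}} = \frac{1}{-7106 + 58} = \frac{1}{-7048} = - \frac{1}{7048}$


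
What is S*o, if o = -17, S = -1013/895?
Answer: 17221/895 ≈ 19.241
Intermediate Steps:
S = -1013/895 (S = -1013*1/895 = -1013/895 ≈ -1.1318)
S*o = -1013/895*(-17) = 17221/895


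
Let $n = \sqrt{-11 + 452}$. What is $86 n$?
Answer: $1806$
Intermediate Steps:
$n = 21$ ($n = \sqrt{441} = 21$)
$86 n = 86 \cdot 21 = 1806$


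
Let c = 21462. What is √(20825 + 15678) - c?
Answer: -21462 + √36503 ≈ -21271.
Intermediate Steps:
√(20825 + 15678) - c = √(20825 + 15678) - 1*21462 = √36503 - 21462 = -21462 + √36503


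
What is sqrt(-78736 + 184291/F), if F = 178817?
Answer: I*sqrt(2517591548122157)/178817 ≈ 280.6*I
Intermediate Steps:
sqrt(-78736 + 184291/F) = sqrt(-78736 + 184291/178817) = sqrt(-14079151021/178817) = I*sqrt(2517591548122157)/178817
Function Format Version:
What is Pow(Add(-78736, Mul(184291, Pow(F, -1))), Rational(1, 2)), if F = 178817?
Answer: Mul(Rational(1, 178817), I, Pow(2517591548122157, Rational(1, 2))) ≈ Mul(280.60, I)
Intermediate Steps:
Pow(Add(-78736, Mul(184291, Pow(F, -1))), Rational(1, 2)) = Pow(Add(-78736, Mul(184291, Pow(178817, -1))), Rational(1, 2)) = Pow(Add(-78736, Mul(184291, Rational(1, 178817))), Rational(1, 2)) = Pow(Add(-78736, Rational(184291, 178817)), Rational(1, 2)) = Pow(Rational(-14079151021, 178817), Rational(1, 2)) = Mul(Rational(1, 178817), I, Pow(2517591548122157, Rational(1, 2)))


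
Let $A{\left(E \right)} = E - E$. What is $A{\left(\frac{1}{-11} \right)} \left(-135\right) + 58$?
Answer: $58$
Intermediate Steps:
$A{\left(E \right)} = 0$
$A{\left(\frac{1}{-11} \right)} \left(-135\right) + 58 = 0 \left(-135\right) + 58 = 0 + 58 = 58$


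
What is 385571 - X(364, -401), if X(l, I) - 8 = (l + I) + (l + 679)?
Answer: 384557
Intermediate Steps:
X(l, I) = 687 + I + 2*l (X(l, I) = 8 + ((l + I) + (l + 679)) = 8 + ((I + l) + (679 + l)) = 8 + (679 + I + 2*l) = 687 + I + 2*l)
385571 - X(364, -401) = 385571 - (687 - 401 + 2*364) = 385571 - (687 - 401 + 728) = 385571 - 1*1014 = 385571 - 1014 = 384557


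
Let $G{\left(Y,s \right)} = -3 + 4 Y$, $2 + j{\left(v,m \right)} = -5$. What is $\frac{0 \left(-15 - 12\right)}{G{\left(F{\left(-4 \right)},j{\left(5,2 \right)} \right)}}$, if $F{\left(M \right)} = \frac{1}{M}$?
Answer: $0$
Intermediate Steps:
$j{\left(v,m \right)} = -7$ ($j{\left(v,m \right)} = -2 - 5 = -7$)
$\frac{0 \left(-15 - 12\right)}{G{\left(F{\left(-4 \right)},j{\left(5,2 \right)} \right)}} = \frac{0 \left(-15 - 12\right)}{-3 + \frac{4}{-4}} = \frac{0 \left(-27\right)}{-3 + 4 \left(- \frac{1}{4}\right)} = \frac{0}{-3 - 1} = \frac{0}{-4} = 0 \left(- \frac{1}{4}\right) = 0$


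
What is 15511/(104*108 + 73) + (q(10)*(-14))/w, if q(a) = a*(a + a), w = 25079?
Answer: 357346369/283518095 ≈ 1.2604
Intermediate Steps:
q(a) = 2*a² (q(a) = a*(2*a) = 2*a²)
15511/(104*108 + 73) + (q(10)*(-14))/w = 15511/(104*108 + 73) + ((2*10²)*(-14))/25079 = 15511/(11232 + 73) + ((2*100)*(-14))*(1/25079) = 15511/11305 + (200*(-14))*(1/25079) = 15511*(1/11305) - 2800*1/25079 = 15511/11305 - 2800/25079 = 357346369/283518095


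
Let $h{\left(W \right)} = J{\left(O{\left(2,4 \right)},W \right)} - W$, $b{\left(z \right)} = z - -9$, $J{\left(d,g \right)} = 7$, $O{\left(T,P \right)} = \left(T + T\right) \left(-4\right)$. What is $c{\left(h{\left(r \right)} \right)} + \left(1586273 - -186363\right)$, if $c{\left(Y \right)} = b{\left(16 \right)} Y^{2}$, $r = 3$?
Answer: $1773036$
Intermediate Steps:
$O{\left(T,P \right)} = - 8 T$ ($O{\left(T,P \right)} = 2 T \left(-4\right) = - 8 T$)
$b{\left(z \right)} = 9 + z$ ($b{\left(z \right)} = z + 9 = 9 + z$)
$h{\left(W \right)} = 7 - W$
$c{\left(Y \right)} = 25 Y^{2}$ ($c{\left(Y \right)} = \left(9 + 16\right) Y^{2} = 25 Y^{2}$)
$c{\left(h{\left(r \right)} \right)} + \left(1586273 - -186363\right) = 25 \left(7 - 3\right)^{2} + \left(1586273 - -186363\right) = 25 \left(7 - 3\right)^{2} + \left(1586273 + 186363\right) = 25 \cdot 4^{2} + 1772636 = 25 \cdot 16 + 1772636 = 400 + 1772636 = 1773036$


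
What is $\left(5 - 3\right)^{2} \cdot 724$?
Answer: $2896$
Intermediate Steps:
$\left(5 - 3\right)^{2} \cdot 724 = 2^{2} \cdot 724 = 4 \cdot 724 = 2896$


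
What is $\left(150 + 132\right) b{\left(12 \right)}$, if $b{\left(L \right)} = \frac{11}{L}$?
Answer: $\frac{517}{2} \approx 258.5$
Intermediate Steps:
$\left(150 + 132\right) b{\left(12 \right)} = \left(150 + 132\right) \frac{11}{12} = 282 \cdot 11 \cdot \frac{1}{12} = 282 \cdot \frac{11}{12} = \frac{517}{2}$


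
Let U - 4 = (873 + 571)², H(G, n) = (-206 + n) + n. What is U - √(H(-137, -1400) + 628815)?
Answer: 2085140 - √625809 ≈ 2.0843e+6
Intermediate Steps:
H(G, n) = -206 + 2*n
U = 2085140 (U = 4 + (873 + 571)² = 4 + 1444² = 4 + 2085136 = 2085140)
U - √(H(-137, -1400) + 628815) = 2085140 - √((-206 + 2*(-1400)) + 628815) = 2085140 - √((-206 - 2800) + 628815) = 2085140 - √(-3006 + 628815) = 2085140 - √625809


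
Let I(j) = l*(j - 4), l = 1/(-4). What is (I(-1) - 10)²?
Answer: 1225/16 ≈ 76.563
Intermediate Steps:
l = -¼ (l = 1*(-¼) = -¼ ≈ -0.25000)
I(j) = 1 - j/4 (I(j) = -(j - 4)/4 = -(-4 + j)/4 = 1 - j/4)
(I(-1) - 10)² = ((1 - ¼*(-1)) - 10)² = ((1 + ¼) - 10)² = (5/4 - 10)² = (-35/4)² = 1225/16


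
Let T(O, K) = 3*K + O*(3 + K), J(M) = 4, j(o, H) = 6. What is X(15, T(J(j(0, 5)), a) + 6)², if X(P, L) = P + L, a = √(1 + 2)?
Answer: 1236 + 462*√3 ≈ 2036.2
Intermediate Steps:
a = √3 ≈ 1.7320
X(P, L) = L + P
X(15, T(J(j(0, 5)), a) + 6)² = (((3*√3 + 3*4 + √3*4) + 6) + 15)² = (((3*√3 + 12 + 4*√3) + 6) + 15)² = (((12 + 7*√3) + 6) + 15)² = ((18 + 7*√3) + 15)² = (33 + 7*√3)²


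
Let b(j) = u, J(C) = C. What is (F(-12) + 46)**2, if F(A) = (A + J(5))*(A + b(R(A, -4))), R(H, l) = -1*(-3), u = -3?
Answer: 22801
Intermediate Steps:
R(H, l) = 3
b(j) = -3
F(A) = (-3 + A)*(5 + A) (F(A) = (A + 5)*(A - 3) = (5 + A)*(-3 + A) = (-3 + A)*(5 + A))
(F(-12) + 46)**2 = ((-15 + (-12)**2 + 2*(-12)) + 46)**2 = ((-15 + 144 - 24) + 46)**2 = (105 + 46)**2 = 151**2 = 22801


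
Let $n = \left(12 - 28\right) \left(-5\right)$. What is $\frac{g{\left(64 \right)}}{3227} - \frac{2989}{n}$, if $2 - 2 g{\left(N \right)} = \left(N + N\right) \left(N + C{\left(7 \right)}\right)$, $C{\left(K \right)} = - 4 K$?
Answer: $- \frac{1404249}{36880} \approx -38.076$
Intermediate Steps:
$n = 80$ ($n = \left(-16\right) \left(-5\right) = 80$)
$g{\left(N \right)} = 1 - N \left(-28 + N\right)$ ($g{\left(N \right)} = 1 - \frac{\left(N + N\right) \left(N - 28\right)}{2} = 1 - \frac{2 N \left(N - 28\right)}{2} = 1 - \frac{2 N \left(-28 + N\right)}{2} = 1 - N \left(-28 + N\right)$)
$\frac{g{\left(64 \right)}}{3227} - \frac{2989}{n} = \frac{1 - 64^{2} + 28 \cdot 64}{3227} - \frac{2989}{80} = \left(1 - 4096 + 1792\right) \frac{1}{3227} - \frac{2989}{80} = \left(-2303\right) \frac{1}{3227} - \frac{2989}{80} = - \frac{329}{461} - \frac{2989}{80} = - \frac{1404249}{36880}$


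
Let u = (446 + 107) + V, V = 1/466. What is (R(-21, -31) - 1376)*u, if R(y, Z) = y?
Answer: -360005503/466 ≈ -7.7254e+5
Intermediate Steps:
V = 1/466 ≈ 0.0021459
u = 257699/466 (u = (446 + 107) + 1/466 = 553 + 1/466 = 257699/466 ≈ 553.00)
(R(-21, -31) - 1376)*u = (-21 - 1376)*(257699/466) = -1397*257699/466 = -360005503/466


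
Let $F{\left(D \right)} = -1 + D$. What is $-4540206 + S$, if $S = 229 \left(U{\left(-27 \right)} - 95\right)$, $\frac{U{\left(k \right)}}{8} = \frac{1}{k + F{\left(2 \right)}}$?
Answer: $- \frac{59306409}{13} \approx -4.562 \cdot 10^{6}$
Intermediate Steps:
$U{\left(k \right)} = \frac{8}{1 + k}$ ($U{\left(k \right)} = \frac{8}{k + \left(-1 + 2\right)} = \frac{8}{k + 1} = \frac{8}{1 + k}$)
$S = - \frac{283731}{13}$ ($S = 229 \left(\frac{8}{1 - 27} - 95\right) = 229 \left(\frac{8}{-26} - 95\right) = 229 \left(8 \left(- \frac{1}{26}\right) - 95\right) = 229 \left(- \frac{4}{13} - 95\right) = 229 \left(- \frac{1239}{13}\right) = - \frac{283731}{13} \approx -21825.0$)
$-4540206 + S = -4540206 - \frac{283731}{13} = - \frac{59306409}{13}$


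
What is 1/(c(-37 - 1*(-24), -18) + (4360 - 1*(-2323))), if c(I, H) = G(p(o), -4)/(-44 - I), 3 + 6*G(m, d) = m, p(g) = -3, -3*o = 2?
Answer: 31/207174 ≈ 0.00014963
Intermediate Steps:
o = -⅔ (o = -⅓*2 = -⅔ ≈ -0.66667)
G(m, d) = -½ + m/6
c(I, H) = -1/(-44 - I) (c(I, H) = (-½ + (⅙)*(-3))/(-44 - I) = (-½ - ½)/(-44 - I) = -1/(-44 - I))
1/(c(-37 - 1*(-24), -18) + (4360 - 1*(-2323))) = 1/(1/(44 + (-37 - 1*(-24))) + (4360 - 1*(-2323))) = 1/(1/(44 + (-37 + 24)) + (4360 + 2323)) = 1/(1/(44 - 13) + 6683) = 1/(1/31 + 6683) = 1/(207174/31) = 31/207174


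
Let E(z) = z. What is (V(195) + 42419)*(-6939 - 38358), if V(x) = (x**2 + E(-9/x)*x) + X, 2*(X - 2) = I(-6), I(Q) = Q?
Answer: -3643418898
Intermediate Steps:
X = -1 (X = 2 + (1/2)*(-6) = 2 - 3 = -1)
V(x) = -10 + x**2 (V(x) = (x**2 + (-9/x)*x) - 1 = (x**2 - 9) - 1 = (-9 + x**2) - 1 = -10 + x**2)
(V(195) + 42419)*(-6939 - 38358) = ((-10 + 195**2) + 42419)*(-6939 - 38358) = ((-10 + 38025) + 42419)*(-45297) = (38015 + 42419)*(-45297) = 80434*(-45297) = -3643418898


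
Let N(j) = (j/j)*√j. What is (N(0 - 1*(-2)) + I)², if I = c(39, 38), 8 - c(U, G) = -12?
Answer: (20 + √2)² ≈ 458.57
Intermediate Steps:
c(U, G) = 20 (c(U, G) = 8 - 1*(-12) = 8 + 12 = 20)
N(j) = √j (N(j) = 1*√j = √j)
I = 20
(N(0 - 1*(-2)) + I)² = (√(0 - 1*(-2)) + 20)² = (√(0 + 2) + 20)² = (√2 + 20)² = (20 + √2)²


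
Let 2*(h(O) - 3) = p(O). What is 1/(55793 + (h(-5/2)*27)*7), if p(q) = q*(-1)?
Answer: 4/226385 ≈ 1.7669e-5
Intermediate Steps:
p(q) = -q
h(O) = 3 - O/2 (h(O) = 3 + (-O)/2 = 3 - O/2)
1/(55793 + (h(-5/2)*27)*7) = 1/(55793 + ((3 - (-5)/(2*2))*27)*7) = 1/(55793 + ((3 - ½*(-5/2))*27)*7) = 1/(55793 + ((3 + 5/4)*27)*7) = 1/(55793 + ((17/4)*27)*7) = 1/(55793 + (459/4)*7) = 1/(55793 + 3213/4) = 1/(226385/4) = 4/226385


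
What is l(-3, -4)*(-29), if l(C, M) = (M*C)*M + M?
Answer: 1508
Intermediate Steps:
l(C, M) = M + C*M**2 (l(C, M) = (C*M)*M + M = C*M**2 + M = M + C*M**2)
l(-3, -4)*(-29) = -4*(1 - 3*(-4))*(-29) = -4*(1 + 12)*(-29) = -4*13*(-29) = -52*(-29) = 1508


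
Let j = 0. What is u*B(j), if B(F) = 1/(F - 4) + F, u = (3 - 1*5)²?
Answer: -1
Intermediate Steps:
u = 4 (u = (3 - 5)² = (-2)² = 4)
B(F) = F + 1/(-4 + F) (B(F) = 1/(-4 + F) + F = F + 1/(-4 + F))
u*B(j) = 4*((1 + 0² - 4*0)/(-4 + 0)) = 4*((1 + 0 + 0)/(-4)) = 4*(-¼*1) = 4*(-¼) = -1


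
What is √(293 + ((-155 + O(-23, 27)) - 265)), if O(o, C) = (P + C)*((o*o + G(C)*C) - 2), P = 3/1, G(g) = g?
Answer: 47*√17 ≈ 193.79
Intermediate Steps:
P = 3 (P = 3*1 = 3)
O(o, C) = (3 + C)*(-2 + C² + o²) (O(o, C) = (3 + C)*((o*o + C*C) - 2) = (3 + C)*((o² + C²) - 2) = (3 + C)*((C² + o²) - 2) = (3 + C)*(-2 + C² + o²))
√(293 + ((-155 + O(-23, 27)) - 265)) = √(293 + ((-155 + (-6 + 27³ - 2*27 + 3*27² + 3*(-23)² + 27*(-23)²)) - 265)) = √(293 + ((-155 + (-6 + 19683 - 54 + 3*729 + 3*529 + 27*529)) - 265)) = √(293 + ((-155 + (-6 + 19683 - 54 + 2187 + 1587 + 14283)) - 265)) = √(293 + ((-155 + 37680) - 265)) = √(293 + (37525 - 265)) = √(293 + 37260) = √37553 = 47*√17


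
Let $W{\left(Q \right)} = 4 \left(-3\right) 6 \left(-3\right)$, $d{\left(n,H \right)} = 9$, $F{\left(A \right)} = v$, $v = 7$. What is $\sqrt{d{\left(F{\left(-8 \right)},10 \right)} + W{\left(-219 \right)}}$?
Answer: $15$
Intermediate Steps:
$F{\left(A \right)} = 7$
$W{\left(Q \right)} = 216$ ($W{\left(Q \right)} = \left(-12\right) \left(-18\right) = 216$)
$\sqrt{d{\left(F{\left(-8 \right)},10 \right)} + W{\left(-219 \right)}} = \sqrt{9 + 216} = \sqrt{225} = 15$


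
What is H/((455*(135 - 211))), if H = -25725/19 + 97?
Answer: 11941/328510 ≈ 0.036349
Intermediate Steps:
H = -23882/19 (H = -25725/19 + 97 = -23882/19 ≈ -1256.9)
H/((455*(135 - 211))) = -23882*1/(455*(135 - 211))/19 = -23882/(19*(455*(-76))) = -23882/19/(-34580) = -23882/19*(-1/34580) = 11941/328510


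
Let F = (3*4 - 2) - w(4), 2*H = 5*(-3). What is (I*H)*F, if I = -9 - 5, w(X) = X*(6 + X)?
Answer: -3150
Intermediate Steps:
H = -15/2 (H = (5*(-3))/2 = (½)*(-15) = -15/2 ≈ -7.5000)
I = -14
F = -30 (F = (3*4 - 2) - 4*(6 + 4) = (12 - 2) - 4*10 = 10 - 1*40 = 10 - 40 = -30)
(I*H)*F = -14*(-15/2)*(-30) = 105*(-30) = -3150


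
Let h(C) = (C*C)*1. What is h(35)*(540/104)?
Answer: 165375/26 ≈ 6360.6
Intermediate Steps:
h(C) = C² (h(C) = C²*1 = C²)
h(35)*(540/104) = 35²*(540/104) = 1225*(540*(1/104)) = 1225*(135/26) = 165375/26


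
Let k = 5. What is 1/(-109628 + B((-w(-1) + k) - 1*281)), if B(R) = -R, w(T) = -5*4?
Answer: -1/109372 ≈ -9.1431e-6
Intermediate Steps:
w(T) = -20
1/(-109628 + B((-w(-1) + k) - 1*281)) = 1/(-109628 - ((-1*(-20) + 5) - 1*281)) = 1/(-109628 - ((20 + 5) - 281)) = 1/(-109628 - (25 - 281)) = 1/(-109628 - 1*(-256)) = 1/(-109628 + 256) = 1/(-109372) = -1/109372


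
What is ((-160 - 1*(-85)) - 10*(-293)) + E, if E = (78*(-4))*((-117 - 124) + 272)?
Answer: -6817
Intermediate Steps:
E = -9672 (E = -312*(-241 + 272) = -312*31 = -9672)
((-160 - 1*(-85)) - 10*(-293)) + E = ((-160 - 1*(-85)) - 10*(-293)) - 9672 = ((-160 + 85) + 2930) - 9672 = (-75 + 2930) - 9672 = 2855 - 9672 = -6817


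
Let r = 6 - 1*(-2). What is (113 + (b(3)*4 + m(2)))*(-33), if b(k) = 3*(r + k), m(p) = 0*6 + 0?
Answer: -8085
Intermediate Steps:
r = 8 (r = 6 + 2 = 8)
m(p) = 0 (m(p) = 0 + 0 = 0)
b(k) = 24 + 3*k (b(k) = 3*(8 + k) = 24 + 3*k)
(113 + (b(3)*4 + m(2)))*(-33) = (113 + ((24 + 3*3)*4 + 0))*(-33) = (113 + ((24 + 9)*4 + 0))*(-33) = (113 + (33*4 + 0))*(-33) = (113 + (132 + 0))*(-33) = (113 + 132)*(-33) = 245*(-33) = -8085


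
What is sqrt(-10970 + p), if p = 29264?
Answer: sqrt(18294) ≈ 135.26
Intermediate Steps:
sqrt(-10970 + p) = sqrt(-10970 + 29264) = sqrt(18294)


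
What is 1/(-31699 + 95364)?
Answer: 1/63665 ≈ 1.5707e-5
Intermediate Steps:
1/(-31699 + 95364) = 1/63665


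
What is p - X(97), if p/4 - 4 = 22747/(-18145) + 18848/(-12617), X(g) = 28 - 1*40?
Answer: 125619664/7385015 ≈ 17.010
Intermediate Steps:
X(g) = -12 (X(g) = 28 - 40 = -12)
p = 36999484/7385015 (p = 16 + 4*(22747/(-18145) + 18848/(-12617)) = 16 + 4*(22747*(-1/18145) + 18848*(-1/12617)) = 16 + 4*(-22747/18145 - 608/407) = 16 + 4*(-20290189/7385015) = 16 - 81160756/7385015 = 36999484/7385015 ≈ 5.0101)
p - X(97) = 36999484/7385015 - 1*(-12) = 36999484/7385015 + 12 = 125619664/7385015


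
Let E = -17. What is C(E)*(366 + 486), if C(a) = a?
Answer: -14484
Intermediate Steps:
C(E)*(366 + 486) = -17*(366 + 486) = -17*852 = -14484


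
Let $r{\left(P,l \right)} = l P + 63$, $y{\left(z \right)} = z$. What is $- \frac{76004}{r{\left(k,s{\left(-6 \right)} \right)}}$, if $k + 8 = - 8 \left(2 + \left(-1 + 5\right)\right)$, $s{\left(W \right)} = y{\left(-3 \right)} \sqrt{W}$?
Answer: $- \frac{76004}{2751} + \frac{608032 i \sqrt{6}}{8253} \approx -27.628 + 180.46 i$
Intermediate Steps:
$s{\left(W \right)} = - 3 \sqrt{W}$
$k = -56$ ($k = -8 - 8 \left(2 + \left(-1 + 5\right)\right) = -8 - 8 \left(2 + 4\right) = -8 - 48 = -56$)
$r{\left(P,l \right)} = 63 + P l$ ($r{\left(P,l \right)} = P l + 63 = 63 + P l$)
$- \frac{76004}{r{\left(k,s{\left(-6 \right)} \right)}} = - \frac{76004}{63 - 56 \left(- 3 \sqrt{-6}\right)} = - \frac{76004}{63 - 56 \left(- 3 i \sqrt{6}\right)} = - \frac{76004}{63 + 168 i \sqrt{6}}$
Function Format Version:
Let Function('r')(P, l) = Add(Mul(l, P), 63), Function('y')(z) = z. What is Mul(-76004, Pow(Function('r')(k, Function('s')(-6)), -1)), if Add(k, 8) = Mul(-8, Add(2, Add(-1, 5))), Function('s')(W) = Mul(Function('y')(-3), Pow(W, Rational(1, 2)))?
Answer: Add(Rational(-76004, 2751), Mul(Rational(608032, 8253), I, Pow(6, Rational(1, 2)))) ≈ Add(-27.628, Mul(180.46, I))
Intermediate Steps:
Function('s')(W) = Mul(-3, Pow(W, Rational(1, 2)))
k = -56 (k = Add(-8, Mul(-8, Add(2, Add(-1, 5)))) = Add(-8, Mul(-8, Add(2, 4))) = Add(-8, Mul(-8, 6)) = Add(-8, -48) = -56)
Function('r')(P, l) = Add(63, Mul(P, l)) (Function('r')(P, l) = Add(Mul(P, l), 63) = Add(63, Mul(P, l)))
Mul(-76004, Pow(Function('r')(k, Function('s')(-6)), -1)) = Mul(-76004, Pow(Add(63, Mul(-56, Mul(-3, Pow(-6, Rational(1, 2))))), -1)) = Mul(-76004, Pow(Add(63, Mul(-56, Mul(-3, Mul(I, Pow(6, Rational(1, 2)))))), -1)) = Mul(-76004, Pow(Add(63, Mul(-56, Mul(-3, I, Pow(6, Rational(1, 2))))), -1)) = Mul(-76004, Pow(Add(63, Mul(168, I, Pow(6, Rational(1, 2)))), -1))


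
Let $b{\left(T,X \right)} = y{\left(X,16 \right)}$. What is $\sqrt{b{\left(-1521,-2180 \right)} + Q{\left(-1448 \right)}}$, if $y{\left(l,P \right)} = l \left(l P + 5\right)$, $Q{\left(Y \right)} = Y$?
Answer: $2 \sqrt{19006513} \approx 8719.3$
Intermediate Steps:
$y{\left(l,P \right)} = l \left(5 + P l\right)$ ($y{\left(l,P \right)} = l \left(P l + 5\right) = l \left(5 + P l\right)$)
$b{\left(T,X \right)} = X \left(5 + 16 X\right)$
$\sqrt{b{\left(-1521,-2180 \right)} + Q{\left(-1448 \right)}} = \sqrt{- 2180 \left(5 + 16 \left(-2180\right)\right) - 1448} = \sqrt{- 2180 \left(5 - 34880\right) - 1448} = \sqrt{\left(-2180\right) \left(-34875\right) - 1448} = \sqrt{76027500 - 1448} = \sqrt{76026052} = 2 \sqrt{19006513}$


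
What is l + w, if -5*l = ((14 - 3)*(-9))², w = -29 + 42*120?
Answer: 15254/5 ≈ 3050.8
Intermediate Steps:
w = 5011 (w = -29 + 5040 = 5011)
l = -9801/5 (l = -81*(14 - 3)²/5 = -(11*(-9))²/5 = -⅕*(-99)² = -⅕*9801 = -9801/5 ≈ -1960.2)
l + w = -9801/5 + 5011 = 15254/5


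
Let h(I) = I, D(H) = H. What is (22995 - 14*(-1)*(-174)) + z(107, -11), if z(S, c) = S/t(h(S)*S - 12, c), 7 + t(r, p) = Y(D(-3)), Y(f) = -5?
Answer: 246601/12 ≈ 20550.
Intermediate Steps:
t(r, p) = -12 (t(r, p) = -7 - 5 = -12)
z(S, c) = -S/12 (z(S, c) = S/(-12) = S*(-1/12) = -S/12)
(22995 - 14*(-1)*(-174)) + z(107, -11) = (22995 - 14*(-1)*(-174)) - 1/12*107 = (22995 + 14*(-174)) - 107/12 = (22995 - 2436) - 107/12 = 20559 - 107/12 = 246601/12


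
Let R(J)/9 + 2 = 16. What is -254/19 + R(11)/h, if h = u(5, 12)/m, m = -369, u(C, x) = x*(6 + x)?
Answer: -17375/76 ≈ -228.62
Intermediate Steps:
R(J) = 126 (R(J) = -18 + 9*16 = -18 + 144 = 126)
h = -24/41 (h = (12*(6 + 12))/(-369) = (12*18)*(-1/369) = 216*(-1/369) = -24/41 ≈ -0.58537)
-254/19 + R(11)/h = -254/19 + 126/(-24/41) = -254*1/19 + 126*(-41/24) = -254/19 - 861/4 = -17375/76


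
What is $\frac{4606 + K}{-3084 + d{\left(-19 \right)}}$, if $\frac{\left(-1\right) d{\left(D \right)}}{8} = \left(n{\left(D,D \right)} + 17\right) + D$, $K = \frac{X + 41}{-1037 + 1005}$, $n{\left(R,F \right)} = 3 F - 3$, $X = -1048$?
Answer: $- \frac{148399}{82816} \approx -1.7919$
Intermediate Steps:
$n{\left(R,F \right)} = -3 + 3 F$
$K = \frac{1007}{32}$ ($K = \frac{-1048 + 41}{-1037 + 1005} = - \frac{1007}{-32} = \left(-1007\right) \left(- \frac{1}{32}\right) = \frac{1007}{32} \approx 31.469$)
$d{\left(D \right)} = -112 - 32 D$ ($d{\left(D \right)} = - 8 \left(\left(\left(-3 + 3 D\right) + 17\right) + D\right) = - 8 \left(\left(14 + 3 D\right) + D\right) = - 8 \left(14 + 4 D\right) = -112 - 32 D$)
$\frac{4606 + K}{-3084 + d{\left(-19 \right)}} = \frac{4606 + \frac{1007}{32}}{-3084 - -496} = \frac{148399}{32 \left(-3084 + \left(-112 + 608\right)\right)} = \frac{148399}{32 \left(-3084 + 496\right)} = \frac{148399}{32 \left(-2588\right)} = \frac{148399}{32} \left(- \frac{1}{2588}\right) = - \frac{148399}{82816}$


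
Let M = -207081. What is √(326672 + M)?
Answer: √119591 ≈ 345.82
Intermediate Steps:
√(326672 + M) = √(326672 - 207081) = √119591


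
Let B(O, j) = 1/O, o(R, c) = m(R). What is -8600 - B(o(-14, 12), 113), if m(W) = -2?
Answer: -17199/2 ≈ -8599.5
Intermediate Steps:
o(R, c) = -2
-8600 - B(o(-14, 12), 113) = -8600 - 1/(-2) = -8600 - 1*(-½) = -8600 + ½ = -17199/2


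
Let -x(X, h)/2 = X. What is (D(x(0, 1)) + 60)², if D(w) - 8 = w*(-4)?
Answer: 4624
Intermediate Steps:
x(X, h) = -2*X
D(w) = 8 - 4*w (D(w) = 8 + w*(-4) = 8 - 4*w)
(D(x(0, 1)) + 60)² = ((8 - (-8)*0) + 60)² = ((8 - 4*0) + 60)² = ((8 + 0) + 60)² = (8 + 60)² = 68² = 4624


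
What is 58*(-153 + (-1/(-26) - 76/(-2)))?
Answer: -86681/13 ≈ -6667.8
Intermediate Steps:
58*(-153 + (-1/(-26) - 76/(-2))) = 58*(-153 + (-1*(-1/26) - 76*(-½))) = 58*(-153 + (1/26 + 38)) = 58*(-153 + 989/26) = 58*(-2989/26) = -86681/13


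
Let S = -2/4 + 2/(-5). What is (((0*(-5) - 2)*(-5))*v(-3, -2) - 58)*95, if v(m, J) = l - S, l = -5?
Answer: -9405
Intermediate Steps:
S = -9/10 (S = -2*¼ + 2*(-⅕) = -½ - ⅖ = -9/10 ≈ -0.90000)
v(m, J) = -41/10 (v(m, J) = -5 - 1*(-9/10) = -5 + 9/10 = -41/10)
(((0*(-5) - 2)*(-5))*v(-3, -2) - 58)*95 = (((0*(-5) - 2)*(-5))*(-41/10) - 58)*95 = (((0 - 2)*(-5))*(-41/10) - 58)*95 = (-2*(-5)*(-41/10) - 58)*95 = (10*(-41/10) - 58)*95 = (-41 - 58)*95 = -99*95 = -9405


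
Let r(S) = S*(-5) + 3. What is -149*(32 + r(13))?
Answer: 4470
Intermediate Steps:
r(S) = 3 - 5*S (r(S) = -5*S + 3 = 3 - 5*S)
-149*(32 + r(13)) = -149*(32 + (3 - 5*13)) = -149*(32 + (3 - 65)) = -149*(32 - 62) = -149*(-30) = 4470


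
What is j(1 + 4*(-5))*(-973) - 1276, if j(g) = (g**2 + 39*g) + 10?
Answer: 358734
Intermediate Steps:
j(g) = 10 + g**2 + 39*g
j(1 + 4*(-5))*(-973) - 1276 = (10 + (1 + 4*(-5))**2 + 39*(1 + 4*(-5)))*(-973) - 1276 = (10 + (1 - 20)**2 + 39*(1 - 20))*(-973) - 1276 = (10 + (-19)**2 + 39*(-19))*(-973) - 1276 = (10 + 361 - 741)*(-973) - 1276 = -370*(-973) - 1276 = 360010 - 1276 = 358734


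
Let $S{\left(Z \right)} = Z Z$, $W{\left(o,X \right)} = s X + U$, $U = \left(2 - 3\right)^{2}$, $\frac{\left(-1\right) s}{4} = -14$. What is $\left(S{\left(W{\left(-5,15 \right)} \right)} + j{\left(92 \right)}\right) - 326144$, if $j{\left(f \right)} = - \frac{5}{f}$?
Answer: $\frac{35064599}{92} \approx 3.8114 \cdot 10^{5}$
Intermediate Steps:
$s = 56$ ($s = \left(-4\right) \left(-14\right) = 56$)
$U = 1$ ($U = \left(-1\right)^{2} = 1$)
$W{\left(o,X \right)} = 1 + 56 X$ ($W{\left(o,X \right)} = 56 X + 1 = 1 + 56 X$)
$S{\left(Z \right)} = Z^{2}$
$\left(S{\left(W{\left(-5,15 \right)} \right)} + j{\left(92 \right)}\right) - 326144 = \left(\left(1 + 56 \cdot 15\right)^{2} - \frac{5}{92}\right) - 326144 = \left(\left(1 + 840\right)^{2} - \frac{5}{92}\right) - 326144 = \left(841^{2} - \frac{5}{92}\right) - 326144 = \left(707281 - \frac{5}{92}\right) - 326144 = \frac{65069847}{92} - 326144 = \frac{35064599}{92}$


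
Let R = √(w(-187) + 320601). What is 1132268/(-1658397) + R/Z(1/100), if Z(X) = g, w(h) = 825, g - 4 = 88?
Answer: -1132268/1658397 + 3*√35714/92 ≈ 5.4797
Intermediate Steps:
g = 92 (g = 4 + 88 = 92)
Z(X) = 92
R = 3*√35714 (R = √(825 + 320601) = √321426 = 3*√35714 ≈ 566.94)
1132268/(-1658397) + R/Z(1/100) = 1132268/(-1658397) + (3*√35714)/92 = 1132268*(-1/1658397) + (3*√35714)*(1/92) = -1132268/1658397 + 3*√35714/92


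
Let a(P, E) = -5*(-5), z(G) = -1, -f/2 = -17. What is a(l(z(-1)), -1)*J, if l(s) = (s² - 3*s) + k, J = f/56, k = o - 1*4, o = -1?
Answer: 425/28 ≈ 15.179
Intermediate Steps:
f = 34 (f = -2*(-17) = 34)
k = -5 (k = -1 - 1*4 = -1 - 4 = -5)
J = 17/28 (J = 34/56 = 34*(1/56) = 17/28 ≈ 0.60714)
l(s) = -5 + s² - 3*s (l(s) = (s² - 3*s) - 5 = -5 + s² - 3*s)
a(P, E) = 25
a(l(z(-1)), -1)*J = 25*(17/28) = 425/28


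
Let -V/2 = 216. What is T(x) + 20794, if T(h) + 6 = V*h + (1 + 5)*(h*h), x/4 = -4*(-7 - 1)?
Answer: 63796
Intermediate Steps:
V = -432 (V = -2*216 = -432)
x = 128 (x = 4*(-4*(-7 - 1)) = 4*(-4*(-8)) = 4*32 = 128)
T(h) = -6 - 432*h + 6*h² (T(h) = -6 + (-432*h + (1 + 5)*(h*h)) = -6 + (-432*h + 6*h²) = -6 - 432*h + 6*h²)
T(x) + 20794 = (-6 - 432*128 + 6*128²) + 20794 = (-6 - 55296 + 6*16384) + 20794 = (-6 - 55296 + 98304) + 20794 = 43002 + 20794 = 63796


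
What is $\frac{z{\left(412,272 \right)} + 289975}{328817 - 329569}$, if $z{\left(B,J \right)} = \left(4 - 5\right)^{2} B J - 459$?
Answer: $- \frac{100395}{188} \approx -534.02$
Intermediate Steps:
$z{\left(B,J \right)} = -459 + B J$ ($z{\left(B,J \right)} = \left(-1\right)^{2} B J - 459 = 1 B J - 459 = B J - 459 = -459 + B J$)
$\frac{z{\left(412,272 \right)} + 289975}{328817 - 329569} = \frac{\left(-459 + 412 \cdot 272\right) + 289975}{328817 - 329569} = \frac{\left(-459 + 112064\right) + 289975}{-752} = \left(111605 + 289975\right) \left(- \frac{1}{752}\right) = 401580 \left(- \frac{1}{752}\right) = - \frac{100395}{188}$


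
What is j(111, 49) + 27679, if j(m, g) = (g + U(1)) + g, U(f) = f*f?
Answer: 27778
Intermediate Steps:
U(f) = f**2
j(m, g) = 1 + 2*g (j(m, g) = (g + 1**2) + g = (g + 1) + g = (1 + g) + g = 1 + 2*g)
j(111, 49) + 27679 = (1 + 2*49) + 27679 = (1 + 98) + 27679 = 99 + 27679 = 27778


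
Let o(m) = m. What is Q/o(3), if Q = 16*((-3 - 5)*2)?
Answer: -256/3 ≈ -85.333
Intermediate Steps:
Q = -256 (Q = 16*(-8*2) = 16*(-16) = -256)
Q/o(3) = -256/3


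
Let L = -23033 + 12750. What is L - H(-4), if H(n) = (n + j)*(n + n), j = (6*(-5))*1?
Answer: -10555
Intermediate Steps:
j = -30 (j = -30*1 = -30)
L = -10283
H(n) = 2*n*(-30 + n) (H(n) = (n - 30)*(n + n) = (-30 + n)*(2*n) = 2*n*(-30 + n))
L - H(-4) = -10283 - 2*(-4)*(-30 - 4) = -10283 - 2*(-4)*(-34) = -10283 - 1*272 = -10283 - 272 = -10555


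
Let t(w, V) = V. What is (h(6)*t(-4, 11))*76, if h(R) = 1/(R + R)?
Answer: 209/3 ≈ 69.667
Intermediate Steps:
h(R) = 1/(2*R)
(h(6)*t(-4, 11))*76 = (((½)/6)*11)*76 = (((½)*(⅙))*11)*76 = ((1/12)*11)*76 = (11/12)*76 = 209/3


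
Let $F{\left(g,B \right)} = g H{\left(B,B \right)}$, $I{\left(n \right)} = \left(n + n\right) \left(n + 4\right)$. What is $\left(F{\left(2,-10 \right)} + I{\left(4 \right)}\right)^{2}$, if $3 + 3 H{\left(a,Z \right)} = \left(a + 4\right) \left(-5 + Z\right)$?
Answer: $14884$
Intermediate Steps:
$H{\left(a,Z \right)} = -1 + \frac{\left(-5 + Z\right) \left(4 + a\right)}{3}$ ($H{\left(a,Z \right)} = -1 + \frac{\left(a + 4\right) \left(-5 + Z\right)}{3} = -1 + \frac{\left(4 + a\right) \left(-5 + Z\right)}{3} = -1 + \frac{\left(-5 + Z\right) \left(4 + a\right)}{3}$)
$I{\left(n \right)} = 2 n \left(4 + n\right)$
$F{\left(g,B \right)} = g \left(- \frac{23}{3} - \frac{B}{3} + \frac{B^{2}}{3}\right)$ ($F{\left(g,B \right)} = g \left(- \frac{23}{3} - \frac{5 B}{3} + \frac{4 B}{3} + \frac{B B}{3}\right) = g \left(- \frac{23}{3} - \frac{5 B}{3} + \frac{4 B}{3} + \frac{B^{2}}{3}\right) = g \left(- \frac{23}{3} - \frac{B}{3} + \frac{B^{2}}{3}\right)$)
$\left(F{\left(2,-10 \right)} + I{\left(4 \right)}\right)^{2} = \left(\frac{1}{3} \cdot 2 \left(-23 + \left(-10\right)^{2} - -10\right) + 2 \cdot 4 \left(4 + 4\right)\right)^{2} = \left(\frac{1}{3} \cdot 2 \left(-23 + 100 + 10\right) + 2 \cdot 4 \cdot 8\right)^{2} = \left(\frac{1}{3} \cdot 2 \cdot 87 + 64\right)^{2} = \left(58 + 64\right)^{2} = 122^{2} = 14884$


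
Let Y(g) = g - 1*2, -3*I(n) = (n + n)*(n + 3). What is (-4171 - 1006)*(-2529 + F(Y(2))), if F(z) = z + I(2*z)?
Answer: 13092633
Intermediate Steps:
I(n) = -2*n*(3 + n)/3 (I(n) = -(n + n)*(n + 3)/3 = -2*n*(3 + n)/3)
Y(g) = -2 + g (Y(g) = g - 2 = -2 + g)
F(z) = z - 4*z*(3 + 2*z)/3 (F(z) = z - 2*2*z*(3 + 2*z)/3 = z - 4*z*(3 + 2*z)/3)
(-4171 - 1006)*(-2529 + F(Y(2))) = (-4171 - 1006)*(-2529 + (-2 + 2)*(-9 - 8*(-2 + 2))/3) = -5177*(-2529 + (⅓)*0*(-9 - 8*0)) = -5177*(-2529 + (⅓)*0*(-9 + 0)) = -5177*(-2529 + (⅓)*0*(-9)) = -5177*(-2529 + 0) = -5177*(-2529) = 13092633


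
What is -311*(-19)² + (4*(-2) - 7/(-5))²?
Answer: -2805686/25 ≈ -1.1223e+5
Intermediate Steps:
-311*(-19)² + (4*(-2) - 7/(-5))² = -311*361 + (-8 - 7*(-⅕))² = -112271 + (-8 + 7/5)² = -112271 + (-33/5)² = -112271 + 1089/25 = -2805686/25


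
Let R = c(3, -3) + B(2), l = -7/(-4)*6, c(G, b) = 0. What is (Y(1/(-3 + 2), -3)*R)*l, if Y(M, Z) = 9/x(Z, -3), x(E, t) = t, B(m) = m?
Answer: -63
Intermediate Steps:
l = 21/2 (l = -7*(-¼)*6 = (7/4)*6 = 21/2 ≈ 10.500)
R = 2 (R = 0 + 2 = 2)
Y(M, Z) = -3 (Y(M, Z) = 9/(-3) = 9*(-⅓) = -3)
(Y(1/(-3 + 2), -3)*R)*l = -3*2*(21/2) = -6*21/2 = -63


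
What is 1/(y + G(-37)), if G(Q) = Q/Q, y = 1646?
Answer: 1/1647 ≈ 0.00060716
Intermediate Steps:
G(Q) = 1
1/(y + G(-37)) = 1/(1646 + 1) = 1/1647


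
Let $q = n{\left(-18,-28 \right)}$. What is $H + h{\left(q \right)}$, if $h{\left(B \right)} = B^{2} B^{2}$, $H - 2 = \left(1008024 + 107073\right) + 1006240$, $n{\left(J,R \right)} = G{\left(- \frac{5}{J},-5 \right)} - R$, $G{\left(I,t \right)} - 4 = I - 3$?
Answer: $\frac{299823080305}{104976} \approx 2.8561 \cdot 10^{6}$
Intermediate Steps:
$G{\left(I,t \right)} = 1 + I$ ($G{\left(I,t \right)} = 4 + \left(I - 3\right) = 4 + \left(-3 + I\right) = 1 + I$)
$n{\left(J,R \right)} = 1 - R - \frac{5}{J}$ ($n{\left(J,R \right)} = \left(1 - \frac{5}{J}\right) - R = 1 - R - \frac{5}{J}$)
$q = \frac{527}{18}$ ($q = 1 - -28 - \frac{5}{-18} = 1 + 28 - - \frac{5}{18} = 1 + 28 + \frac{5}{18} = \frac{527}{18} \approx 29.278$)
$H = 2121339$ ($H = 2 + \left(\left(1008024 + 107073\right) + 1006240\right) = 2 + \left(1115097 + 1006240\right) = 2 + 2121337 = 2121339$)
$h{\left(B \right)} = B^{4}$
$H + h{\left(q \right)} = 2121339 + \left(\frac{527}{18}\right)^{4} = 2121339 + \frac{77133397441}{104976} = \frac{299823080305}{104976}$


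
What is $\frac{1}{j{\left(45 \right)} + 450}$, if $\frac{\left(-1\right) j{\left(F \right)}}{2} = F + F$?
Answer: $\frac{1}{270} \approx 0.0037037$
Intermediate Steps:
$j{\left(F \right)} = - 4 F$ ($j{\left(F \right)} = - 2 \left(F + F\right) = - 2 \cdot 2 F = - 4 F$)
$\frac{1}{j{\left(45 \right)} + 450} = \frac{1}{\left(-4\right) 45 + 450} = \frac{1}{-180 + 450} = \frac{1}{270}$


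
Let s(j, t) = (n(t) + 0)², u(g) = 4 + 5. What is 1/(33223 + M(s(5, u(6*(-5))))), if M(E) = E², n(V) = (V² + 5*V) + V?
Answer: 1/332183848 ≈ 3.0104e-9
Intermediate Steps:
u(g) = 9
n(V) = V² + 6*V
s(j, t) = t²*(6 + t)² (s(j, t) = (t*(6 + t) + 0)² = (t*(6 + t))² = t²*(6 + t)²)
1/(33223 + M(s(5, u(6*(-5))))) = 1/(33223 + (9²*(6 + 9)²)²) = 1/(33223 + (81*15²)²) = 1/(33223 + (81*225)²) = 1/(33223 + 18225²) = 1/(33223 + 332150625) = 1/332183848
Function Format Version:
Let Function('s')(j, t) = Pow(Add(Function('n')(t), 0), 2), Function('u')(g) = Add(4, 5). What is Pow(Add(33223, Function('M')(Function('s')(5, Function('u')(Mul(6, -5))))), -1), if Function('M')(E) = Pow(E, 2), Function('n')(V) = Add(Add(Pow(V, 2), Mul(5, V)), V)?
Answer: Rational(1, 332183848) ≈ 3.0104e-9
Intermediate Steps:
Function('u')(g) = 9
Function('n')(V) = Add(Pow(V, 2), Mul(6, V))
Function('s')(j, t) = Mul(Pow(t, 2), Pow(Add(6, t), 2)) (Function('s')(j, t) = Pow(Add(Mul(t, Add(6, t)), 0), 2) = Pow(Mul(t, Add(6, t)), 2) = Mul(Pow(t, 2), Pow(Add(6, t), 2)))
Pow(Add(33223, Function('M')(Function('s')(5, Function('u')(Mul(6, -5))))), -1) = Pow(Add(33223, Pow(Mul(Pow(9, 2), Pow(Add(6, 9), 2)), 2)), -1) = Pow(Add(33223, Pow(Mul(81, Pow(15, 2)), 2)), -1) = Pow(Add(33223, Pow(Mul(81, 225), 2)), -1) = Pow(Add(33223, Pow(18225, 2)), -1) = Pow(Add(33223, 332150625), -1) = Pow(332183848, -1) = Rational(1, 332183848)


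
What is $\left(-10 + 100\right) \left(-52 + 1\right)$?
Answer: $-4590$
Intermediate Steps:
$\left(-10 + 100\right) \left(-52 + 1\right) = 90 \left(-51\right) = -4590$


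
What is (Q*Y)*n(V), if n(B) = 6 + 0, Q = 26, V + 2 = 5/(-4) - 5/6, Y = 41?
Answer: 6396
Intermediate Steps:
V = -49/12 (V = -2 + (5/(-4) - 5/6) = -2 + (5*(-1/4) - 5*1/6) = -2 + (-5/4 - 5/6) = -2 - 25/12 = -49/12 ≈ -4.0833)
n(B) = 6
(Q*Y)*n(V) = (26*41)*6 = 1066*6 = 6396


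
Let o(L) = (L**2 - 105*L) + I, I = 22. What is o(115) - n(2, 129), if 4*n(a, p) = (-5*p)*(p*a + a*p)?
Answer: 84377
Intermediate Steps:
o(L) = 22 + L**2 - 105*L (o(L) = (L**2 - 105*L) + 22 = 22 + L**2 - 105*L)
n(a, p) = -5*a*p**2/2 (n(a, p) = ((-5*p)*(p*a + a*p))/4 = ((-5*p)*(a*p + a*p))/4 = ((-5*p)*(2*a*p))/4 = (-10*a*p**2)/4 = -5*a*p**2/2)
o(115) - n(2, 129) = (22 + 115**2 - 105*115) - (-5)*2*129**2/2 = (22 + 13225 - 12075) - (-5)*2*16641/2 = 1172 - 1*(-83205) = 1172 + 83205 = 84377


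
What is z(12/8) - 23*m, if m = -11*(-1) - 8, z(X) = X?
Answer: -135/2 ≈ -67.500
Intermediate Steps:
m = 3 (m = 11 - 8 = 3)
z(12/8) - 23*m = 12/8 - 23*3 = 12*(1/8) - 69 = 3/2 - 69 = -135/2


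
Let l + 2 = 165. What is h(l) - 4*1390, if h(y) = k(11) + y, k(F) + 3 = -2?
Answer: -5402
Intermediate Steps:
l = 163 (l = -2 + 165 = 163)
k(F) = -5 (k(F) = -3 - 2 = -5)
h(y) = -5 + y
h(l) - 4*1390 = (-5 + 163) - 4*1390 = 158 - 1*5560 = 158 - 5560 = -5402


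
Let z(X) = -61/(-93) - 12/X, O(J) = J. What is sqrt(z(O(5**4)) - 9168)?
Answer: I*sqrt(49555328163)/2325 ≈ 95.746*I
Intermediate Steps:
z(X) = 61/93 - 12/X (z(X) = -61*(-1/93) - 12/X = 61/93 - 12/X)
sqrt(z(O(5**4)) - 9168) = sqrt((61/93 - 12/(5**4)) - 9168) = sqrt((61/93 - 12/625) - 9168) = sqrt(37009/58125 - 9168) = sqrt(-532852991/58125) = I*sqrt(49555328163)/2325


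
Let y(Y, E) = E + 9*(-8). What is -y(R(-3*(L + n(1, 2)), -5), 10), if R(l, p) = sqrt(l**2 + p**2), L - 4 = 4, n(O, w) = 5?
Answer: 62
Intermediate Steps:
L = 8 (L = 4 + 4 = 8)
y(Y, E) = -72 + E (y(Y, E) = E - 72 = -72 + E)
-y(R(-3*(L + n(1, 2)), -5), 10) = -(-72 + 10) = -1*(-62) = 62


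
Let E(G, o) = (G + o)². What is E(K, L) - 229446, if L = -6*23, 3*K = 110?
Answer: -1972598/9 ≈ -2.1918e+5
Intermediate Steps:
K = 110/3 (K = (⅓)*110 = 110/3 ≈ 36.667)
L = -138
E(K, L) - 229446 = (110/3 - 138)² - 229446 = (-304/3)² - 229446 = 92416/9 - 229446 = -1972598/9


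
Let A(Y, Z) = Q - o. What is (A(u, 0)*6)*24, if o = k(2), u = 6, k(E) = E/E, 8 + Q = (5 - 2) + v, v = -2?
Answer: -1152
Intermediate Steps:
Q = -7 (Q = -8 + ((5 - 2) - 2) = -8 + (3 - 2) = -8 + 1 = -7)
k(E) = 1
o = 1
A(Y, Z) = -8 (A(Y, Z) = -7 - 1*1 = -7 - 1 = -8)
(A(u, 0)*6)*24 = -8*6*24 = -48*24 = -1152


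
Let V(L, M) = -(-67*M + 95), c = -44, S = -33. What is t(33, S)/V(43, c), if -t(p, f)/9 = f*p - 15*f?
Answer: -5346/3043 ≈ -1.7568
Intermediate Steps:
t(p, f) = 135*f - 9*f*p (t(p, f) = -9*(f*p - 15*f) = -9*(-15*f + f*p) = 135*f - 9*f*p)
V(L, M) = -95 + 67*M (V(L, M) = -(95 - 67*M) = -95 + 67*M)
t(33, S)/V(43, c) = (9*(-33)*(15 - 1*33))/(-95 + 67*(-44)) = (9*(-33)*(15 - 33))/(-95 - 2948) = (9*(-33)*(-18))/(-3043) = 5346*(-1/3043) = -5346/3043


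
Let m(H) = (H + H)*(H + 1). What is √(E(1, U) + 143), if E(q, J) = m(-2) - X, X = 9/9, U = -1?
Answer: √146 ≈ 12.083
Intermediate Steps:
m(H) = 2*H*(1 + H) (m(H) = (2*H)*(1 + H) = 2*H*(1 + H))
X = 1 (X = 9*(⅑) = 1)
E(q, J) = 3 (E(q, J) = 2*(-2)*(1 - 2) - 1*1 = 2*(-2)*(-1) - 1 = 4 - 1 = 3)
√(E(1, U) + 143) = √(3 + 143) = √146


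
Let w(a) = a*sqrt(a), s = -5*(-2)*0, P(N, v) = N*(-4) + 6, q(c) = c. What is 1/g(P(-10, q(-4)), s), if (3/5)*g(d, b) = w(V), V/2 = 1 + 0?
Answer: 3*sqrt(2)/20 ≈ 0.21213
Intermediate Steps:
V = 2 (V = 2*(1 + 0) = 2*1 = 2)
P(N, v) = 6 - 4*N (P(N, v) = -4*N + 6 = 6 - 4*N)
s = 0 (s = 10*0 = 0)
w(a) = a**(3/2)
g(d, b) = 10*sqrt(2)/3 (g(d, b) = 5*2**(3/2)/3 = 5*(2*sqrt(2))/3 = 10*sqrt(2)/3)
1/g(P(-10, q(-4)), s) = 1/(10*sqrt(2)/3) = 3*sqrt(2)/20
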